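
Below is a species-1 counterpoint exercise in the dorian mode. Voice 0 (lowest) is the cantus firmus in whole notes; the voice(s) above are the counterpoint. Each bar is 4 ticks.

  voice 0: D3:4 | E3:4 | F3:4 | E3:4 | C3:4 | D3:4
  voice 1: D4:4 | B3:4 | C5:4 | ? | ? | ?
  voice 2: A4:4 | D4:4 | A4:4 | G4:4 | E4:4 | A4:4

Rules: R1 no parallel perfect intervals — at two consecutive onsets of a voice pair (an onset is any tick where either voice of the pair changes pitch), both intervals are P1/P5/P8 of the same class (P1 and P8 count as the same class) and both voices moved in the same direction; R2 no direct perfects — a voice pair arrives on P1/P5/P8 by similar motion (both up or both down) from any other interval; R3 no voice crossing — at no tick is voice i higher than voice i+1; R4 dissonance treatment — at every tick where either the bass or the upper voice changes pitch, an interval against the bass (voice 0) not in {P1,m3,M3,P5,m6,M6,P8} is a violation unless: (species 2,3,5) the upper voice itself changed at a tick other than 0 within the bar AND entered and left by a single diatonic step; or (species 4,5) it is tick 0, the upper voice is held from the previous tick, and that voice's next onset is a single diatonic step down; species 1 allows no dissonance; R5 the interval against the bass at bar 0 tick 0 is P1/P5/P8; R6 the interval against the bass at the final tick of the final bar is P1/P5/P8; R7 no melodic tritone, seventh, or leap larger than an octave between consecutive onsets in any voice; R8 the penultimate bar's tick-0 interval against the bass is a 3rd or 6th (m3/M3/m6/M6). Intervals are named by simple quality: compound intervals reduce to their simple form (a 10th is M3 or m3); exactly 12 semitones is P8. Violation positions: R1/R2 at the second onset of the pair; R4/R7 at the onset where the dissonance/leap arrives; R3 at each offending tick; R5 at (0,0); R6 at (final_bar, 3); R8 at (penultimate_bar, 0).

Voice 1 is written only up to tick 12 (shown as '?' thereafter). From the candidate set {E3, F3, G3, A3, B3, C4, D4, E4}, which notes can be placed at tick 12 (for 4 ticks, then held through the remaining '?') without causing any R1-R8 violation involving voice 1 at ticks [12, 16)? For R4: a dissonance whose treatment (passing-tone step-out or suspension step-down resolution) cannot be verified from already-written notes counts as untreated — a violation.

E3: violates R2,R7
F3: violates R4,R7
G3: violates R2,R7
A3: violates R4,R7
B3: violates R1,R7
C4: violates R2
D4: violates R4,R7
E4: violates R2

{}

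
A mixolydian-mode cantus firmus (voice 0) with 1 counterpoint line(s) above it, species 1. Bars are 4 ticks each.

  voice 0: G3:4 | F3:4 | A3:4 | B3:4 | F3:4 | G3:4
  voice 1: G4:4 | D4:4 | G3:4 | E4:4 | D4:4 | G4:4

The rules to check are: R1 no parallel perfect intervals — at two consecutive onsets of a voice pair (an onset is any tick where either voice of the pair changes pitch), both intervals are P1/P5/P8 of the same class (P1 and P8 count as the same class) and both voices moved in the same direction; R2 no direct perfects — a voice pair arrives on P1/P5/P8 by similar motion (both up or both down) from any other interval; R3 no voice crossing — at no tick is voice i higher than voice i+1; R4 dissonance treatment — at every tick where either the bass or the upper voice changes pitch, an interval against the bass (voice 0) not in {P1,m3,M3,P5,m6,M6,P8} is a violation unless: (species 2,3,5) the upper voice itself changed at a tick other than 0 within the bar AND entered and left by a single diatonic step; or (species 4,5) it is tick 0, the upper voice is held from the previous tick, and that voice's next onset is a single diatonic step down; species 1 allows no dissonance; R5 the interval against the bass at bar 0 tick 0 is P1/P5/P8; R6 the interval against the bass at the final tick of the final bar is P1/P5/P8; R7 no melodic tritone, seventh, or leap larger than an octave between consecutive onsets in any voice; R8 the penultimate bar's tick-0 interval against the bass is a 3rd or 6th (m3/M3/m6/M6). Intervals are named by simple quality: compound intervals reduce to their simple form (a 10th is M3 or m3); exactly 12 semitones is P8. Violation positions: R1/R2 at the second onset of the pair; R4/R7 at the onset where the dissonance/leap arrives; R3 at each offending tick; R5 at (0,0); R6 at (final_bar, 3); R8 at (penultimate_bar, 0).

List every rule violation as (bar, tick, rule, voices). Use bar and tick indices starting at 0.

bar 0: v0=G3 v1=G4 downbeat P8
bar 1: v0=F3 v1=D4 downbeat M6
bar 2: v0=A3 v1=G3 downbeat M2
bar 3: v0=B3 v1=E4 downbeat P4
bar 4: v0=F3 v1=D4 downbeat M6
bar 5: v0=G3 v1=G4 downbeat P8
  -> R3 @ bar 2 tick 0 v(0, 1): A3 above G3
  -> R4 @ bar 2 tick 0 v(0, 1): A3/G3 M2 untreated
  -> R3 @ bar 2 tick 1 v(0, 1): A3 above G3
  -> R3 @ bar 2 tick 2 v(0, 1): A3 above G3
  -> R3 @ bar 2 tick 3 v(0, 1): A3 above G3
  -> R4 @ bar 3 tick 0 v(0, 1): B3/E4 P4 untreated
  -> R7 @ bar 4 tick 0 v(0,): B3->F3 leap 6st
  -> R2 @ bar 5 tick 0 v(0, 1): F3/D4 M6 -> G3/G4 P8 similar

(2, 0, R3, (0, 1))
(2, 0, R4, (0, 1))
(2, 1, R3, (0, 1))
(2, 2, R3, (0, 1))
(2, 3, R3, (0, 1))
(3, 0, R4, (0, 1))
(4, 0, R7, (0,))
(5, 0, R2, (0, 1))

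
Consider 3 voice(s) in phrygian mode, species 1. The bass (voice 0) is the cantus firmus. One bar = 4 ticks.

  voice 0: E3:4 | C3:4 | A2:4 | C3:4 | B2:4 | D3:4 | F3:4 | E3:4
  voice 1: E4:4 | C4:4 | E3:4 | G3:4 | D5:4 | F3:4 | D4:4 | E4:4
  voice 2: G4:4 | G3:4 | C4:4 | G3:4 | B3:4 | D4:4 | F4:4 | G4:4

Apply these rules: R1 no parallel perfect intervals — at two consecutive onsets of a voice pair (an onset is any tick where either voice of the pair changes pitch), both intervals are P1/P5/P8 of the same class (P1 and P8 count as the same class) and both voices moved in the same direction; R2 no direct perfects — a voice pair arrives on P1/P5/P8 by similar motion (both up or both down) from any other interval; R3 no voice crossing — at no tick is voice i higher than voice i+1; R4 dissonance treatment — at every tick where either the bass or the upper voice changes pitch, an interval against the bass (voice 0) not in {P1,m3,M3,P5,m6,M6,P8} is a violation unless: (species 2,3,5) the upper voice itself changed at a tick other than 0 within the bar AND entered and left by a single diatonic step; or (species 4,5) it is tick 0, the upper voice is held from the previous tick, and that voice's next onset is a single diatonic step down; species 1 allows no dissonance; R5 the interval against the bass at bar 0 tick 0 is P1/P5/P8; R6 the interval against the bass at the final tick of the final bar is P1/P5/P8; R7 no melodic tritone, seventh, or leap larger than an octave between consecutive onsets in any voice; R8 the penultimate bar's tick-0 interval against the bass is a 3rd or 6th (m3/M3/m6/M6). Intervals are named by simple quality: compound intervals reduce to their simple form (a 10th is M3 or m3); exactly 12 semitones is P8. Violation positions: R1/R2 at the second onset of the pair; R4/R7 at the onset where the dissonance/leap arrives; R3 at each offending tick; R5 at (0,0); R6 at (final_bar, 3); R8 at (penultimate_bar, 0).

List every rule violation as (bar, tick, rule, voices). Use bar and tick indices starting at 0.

(0, 0, R5, (0, 2))
(1, 0, R1, (0, 1))
(1, 0, R2, (0, 2))
(1, 0, R3, (1, 2))
(1, 1, R3, (1, 2))
(1, 2, R3, (1, 2))
(1, 3, R3, (1, 2))
(2, 0, R2, (0, 1))
(3, 0, R1, (0, 1))
(4, 0, R3, (1, 2))
(4, 0, R7, (1,))
(4, 1, R3, (1, 2))
(4, 2, R3, (1, 2))
(4, 3, R3, (1, 2))
(5, 0, R1, (0, 2))
(5, 0, R7, (1,))
(6, 0, R1, (0, 2))
(6, 0, R8, (0, 2))
(7, 3, R6, (0, 2))

bar 0: v0=E3 v1=E4 v2=G4 downbeat m3
bar 1: v0=C3 v1=C4 v2=G3 downbeat P5
bar 2: v0=A2 v1=E3 v2=C4 downbeat m3
bar 3: v0=C3 v1=G3 v2=G3 downbeat P5
bar 4: v0=B2 v1=D5 v2=B3 downbeat P8
bar 5: v0=D3 v1=F3 v2=D4 downbeat P8
bar 6: v0=F3 v1=D4 v2=F4 downbeat P8
bar 7: v0=E3 v1=E4 v2=G4 downbeat m3
  -> R5 @ bar 0 tick 0 v(0, 2): opens on m3
  -> R1 @ bar 1 tick 0 v(0, 1): E3/E4 P8 -> C3/C4 P8 similar
  -> R2 @ bar 1 tick 0 v(0, 2): E3/G4 m3 -> C3/G3 P5 similar
  -> R3 @ bar 1 tick 0 v(1, 2): C4 above G3
  -> R3 @ bar 1 tick 1 v(1, 2): C4 above G3
  -> R3 @ bar 1 tick 2 v(1, 2): C4 above G3
  -> R3 @ bar 1 tick 3 v(1, 2): C4 above G3
  -> R2 @ bar 2 tick 0 v(0, 1): C3/C4 P8 -> A2/E3 P5 similar
  -> R1 @ bar 3 tick 0 v(0, 1): A2/E3 P5 -> C3/G3 P5 similar
  -> R3 @ bar 4 tick 0 v(1, 2): D5 above B3
  -> R7 @ bar 4 tick 0 v(1,): G3->D5 leap 19st
  -> R3 @ bar 4 tick 1 v(1, 2): D5 above B3
  -> R3 @ bar 4 tick 2 v(1, 2): D5 above B3
  -> R3 @ bar 4 tick 3 v(1, 2): D5 above B3
  -> R1 @ bar 5 tick 0 v(0, 2): B2/B3 P8 -> D3/D4 P8 similar
  -> R7 @ bar 5 tick 0 v(1,): D5->F3 leap 21st
  -> R1 @ bar 6 tick 0 v(0, 2): D3/D4 P8 -> F3/F4 P8 similar
  -> R8 @ bar 6 tick 0 v(0, 2): penult P8 not 3rd/6th
  -> R6 @ bar 7 tick 3 v(0, 2): closes on m3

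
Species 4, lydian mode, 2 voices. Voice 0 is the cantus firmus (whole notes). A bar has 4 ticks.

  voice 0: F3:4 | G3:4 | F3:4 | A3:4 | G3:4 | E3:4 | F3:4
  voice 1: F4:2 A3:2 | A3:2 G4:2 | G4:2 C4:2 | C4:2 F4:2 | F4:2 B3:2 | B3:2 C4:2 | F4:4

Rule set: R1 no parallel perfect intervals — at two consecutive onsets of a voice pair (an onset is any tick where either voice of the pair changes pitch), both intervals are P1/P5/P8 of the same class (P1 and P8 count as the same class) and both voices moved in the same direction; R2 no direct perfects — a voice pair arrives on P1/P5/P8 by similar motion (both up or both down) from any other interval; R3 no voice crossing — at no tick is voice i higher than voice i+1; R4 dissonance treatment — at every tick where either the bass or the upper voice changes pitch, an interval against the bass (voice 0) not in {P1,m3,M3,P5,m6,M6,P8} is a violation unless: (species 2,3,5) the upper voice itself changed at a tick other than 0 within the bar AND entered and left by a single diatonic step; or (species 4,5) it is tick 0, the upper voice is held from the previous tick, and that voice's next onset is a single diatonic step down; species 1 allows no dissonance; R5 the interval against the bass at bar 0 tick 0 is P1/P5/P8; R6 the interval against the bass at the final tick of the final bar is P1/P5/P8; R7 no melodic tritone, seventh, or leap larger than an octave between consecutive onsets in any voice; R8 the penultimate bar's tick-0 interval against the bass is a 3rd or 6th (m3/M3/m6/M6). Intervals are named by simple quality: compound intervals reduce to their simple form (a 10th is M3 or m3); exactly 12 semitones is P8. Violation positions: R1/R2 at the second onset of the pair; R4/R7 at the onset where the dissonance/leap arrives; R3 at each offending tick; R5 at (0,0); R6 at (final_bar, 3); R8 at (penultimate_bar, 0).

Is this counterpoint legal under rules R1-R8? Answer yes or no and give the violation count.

bar 0: v0=F3 v1=F4 (P8)
bar 1: v0=G3 v1=A3 (M2)
bar 2: v0=F3 v1=G4 (M2)
bar 3: v0=A3 v1=C4 (m3)
bar 4: v0=G3 v1=F4 (m7)
bar 5: v0=E3 v1=B3 (P5)
bar 6: v0=F3 v1=F4 (P8)
  R4 @ bar1.0: G3/A3 M2 untreated
  R7 @ bar1.2: A3->G4 leap 10st
  R4 @ bar2.0: F3/G4 M2 untreated
  R4 @ bar4.0: G3/F4 m7 untreated
  R7 @ bar4.2: F4->B3 leap 6st
  R8 @ bar5.0: penult P5 not 3rd/6th
  R2 @ bar6.0: E3/C4 m6 -> F3/F4 P8 similar

No (7 violations)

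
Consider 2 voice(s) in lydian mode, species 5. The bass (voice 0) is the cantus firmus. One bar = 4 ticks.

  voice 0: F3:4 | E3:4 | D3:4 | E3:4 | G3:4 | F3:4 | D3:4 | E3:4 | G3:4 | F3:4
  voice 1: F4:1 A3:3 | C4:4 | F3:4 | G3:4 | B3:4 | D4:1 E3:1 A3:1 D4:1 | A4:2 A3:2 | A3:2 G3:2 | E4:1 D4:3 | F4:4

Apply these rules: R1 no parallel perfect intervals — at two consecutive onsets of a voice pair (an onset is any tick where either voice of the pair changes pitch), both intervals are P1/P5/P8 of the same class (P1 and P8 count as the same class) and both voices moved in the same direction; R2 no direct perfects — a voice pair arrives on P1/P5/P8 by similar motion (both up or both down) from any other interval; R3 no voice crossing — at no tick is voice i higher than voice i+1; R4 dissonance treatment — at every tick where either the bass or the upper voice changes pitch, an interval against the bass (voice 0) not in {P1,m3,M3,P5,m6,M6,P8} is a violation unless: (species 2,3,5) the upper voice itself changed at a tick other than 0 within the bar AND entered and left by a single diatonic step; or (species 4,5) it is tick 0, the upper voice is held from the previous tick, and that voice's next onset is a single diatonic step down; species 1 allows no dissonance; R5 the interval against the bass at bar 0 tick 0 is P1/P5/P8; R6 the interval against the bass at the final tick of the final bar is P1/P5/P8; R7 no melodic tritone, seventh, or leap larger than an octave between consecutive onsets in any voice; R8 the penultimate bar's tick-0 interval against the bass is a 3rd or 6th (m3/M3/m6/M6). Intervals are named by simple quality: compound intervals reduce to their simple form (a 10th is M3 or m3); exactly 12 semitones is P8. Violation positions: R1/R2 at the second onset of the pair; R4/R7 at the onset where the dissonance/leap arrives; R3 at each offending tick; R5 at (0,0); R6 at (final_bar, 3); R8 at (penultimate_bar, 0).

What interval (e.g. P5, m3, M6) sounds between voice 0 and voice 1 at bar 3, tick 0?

voice 0=E3 voice 1=G3 -> m3

m3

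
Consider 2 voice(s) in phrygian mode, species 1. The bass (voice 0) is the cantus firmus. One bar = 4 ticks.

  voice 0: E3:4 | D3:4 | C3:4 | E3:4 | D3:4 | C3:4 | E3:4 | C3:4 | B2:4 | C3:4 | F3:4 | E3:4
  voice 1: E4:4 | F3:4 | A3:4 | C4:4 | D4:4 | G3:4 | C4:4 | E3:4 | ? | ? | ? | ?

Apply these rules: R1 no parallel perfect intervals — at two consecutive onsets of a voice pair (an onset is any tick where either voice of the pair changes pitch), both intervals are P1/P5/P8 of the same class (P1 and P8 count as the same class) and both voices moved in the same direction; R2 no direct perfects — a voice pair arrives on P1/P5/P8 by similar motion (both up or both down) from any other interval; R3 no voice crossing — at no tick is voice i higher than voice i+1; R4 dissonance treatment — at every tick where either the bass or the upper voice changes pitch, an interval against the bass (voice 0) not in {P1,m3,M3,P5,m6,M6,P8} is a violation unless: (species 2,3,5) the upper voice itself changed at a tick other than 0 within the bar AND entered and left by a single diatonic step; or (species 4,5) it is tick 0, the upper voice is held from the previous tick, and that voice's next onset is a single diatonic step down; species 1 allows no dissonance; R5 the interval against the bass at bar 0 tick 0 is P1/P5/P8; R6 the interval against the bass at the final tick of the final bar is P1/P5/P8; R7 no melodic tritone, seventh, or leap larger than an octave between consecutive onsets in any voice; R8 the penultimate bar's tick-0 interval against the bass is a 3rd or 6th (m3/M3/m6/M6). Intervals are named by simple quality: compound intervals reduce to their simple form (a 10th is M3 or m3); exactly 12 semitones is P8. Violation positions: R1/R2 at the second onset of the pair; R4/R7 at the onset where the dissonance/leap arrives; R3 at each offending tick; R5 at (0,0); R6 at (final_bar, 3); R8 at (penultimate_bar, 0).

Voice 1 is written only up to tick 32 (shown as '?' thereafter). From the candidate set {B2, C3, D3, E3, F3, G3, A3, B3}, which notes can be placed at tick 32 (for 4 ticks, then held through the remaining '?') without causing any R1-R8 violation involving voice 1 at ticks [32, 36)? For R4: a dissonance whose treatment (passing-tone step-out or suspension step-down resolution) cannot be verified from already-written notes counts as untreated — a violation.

{B3, D3, G3}

B2: violates R2
C3: violates R4
D3: legal
E3: violates R4
F3: violates R4
G3: legal
A3: violates R4
B3: legal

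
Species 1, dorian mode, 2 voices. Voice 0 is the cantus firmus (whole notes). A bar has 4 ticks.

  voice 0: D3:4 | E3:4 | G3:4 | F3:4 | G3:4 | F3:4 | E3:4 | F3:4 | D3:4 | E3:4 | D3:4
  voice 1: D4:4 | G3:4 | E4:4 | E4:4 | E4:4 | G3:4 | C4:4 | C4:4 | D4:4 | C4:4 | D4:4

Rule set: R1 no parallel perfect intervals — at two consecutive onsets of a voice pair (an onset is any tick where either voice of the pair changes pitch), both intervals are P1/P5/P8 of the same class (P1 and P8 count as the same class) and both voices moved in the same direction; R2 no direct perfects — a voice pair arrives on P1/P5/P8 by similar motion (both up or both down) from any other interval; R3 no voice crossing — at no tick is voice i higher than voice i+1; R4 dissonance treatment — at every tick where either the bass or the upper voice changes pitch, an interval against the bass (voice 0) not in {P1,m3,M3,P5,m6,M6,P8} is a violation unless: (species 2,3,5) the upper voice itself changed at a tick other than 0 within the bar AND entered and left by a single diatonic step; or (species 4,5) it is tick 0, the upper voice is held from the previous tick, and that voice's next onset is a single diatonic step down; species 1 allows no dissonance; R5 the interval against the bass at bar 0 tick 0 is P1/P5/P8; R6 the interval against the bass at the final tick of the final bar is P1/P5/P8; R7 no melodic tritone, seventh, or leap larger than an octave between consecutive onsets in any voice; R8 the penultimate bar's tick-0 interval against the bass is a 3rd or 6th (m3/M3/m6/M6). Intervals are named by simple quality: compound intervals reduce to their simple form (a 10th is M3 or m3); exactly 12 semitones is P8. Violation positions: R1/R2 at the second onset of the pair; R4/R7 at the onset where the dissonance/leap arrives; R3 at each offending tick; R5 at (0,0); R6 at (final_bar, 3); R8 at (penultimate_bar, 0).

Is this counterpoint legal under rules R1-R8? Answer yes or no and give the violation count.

No (2 violations)

bar 0: v0=D3 v1=D4 (P8)
bar 1: v0=E3 v1=G3 (m3)
bar 2: v0=G3 v1=E4 (M6)
bar 3: v0=F3 v1=E4 (M7)
bar 4: v0=G3 v1=E4 (M6)
bar 5: v0=F3 v1=G3 (M2)
bar 6: v0=E3 v1=C4 (m6)
bar 7: v0=F3 v1=C4 (P5)
bar 8: v0=D3 v1=D4 (P8)
bar 9: v0=E3 v1=C4 (m6)
bar 10: v0=D3 v1=D4 (P8)
  R4 @ bar3.0: F3/E4 M7 untreated
  R4 @ bar5.0: F3/G3 M2 untreated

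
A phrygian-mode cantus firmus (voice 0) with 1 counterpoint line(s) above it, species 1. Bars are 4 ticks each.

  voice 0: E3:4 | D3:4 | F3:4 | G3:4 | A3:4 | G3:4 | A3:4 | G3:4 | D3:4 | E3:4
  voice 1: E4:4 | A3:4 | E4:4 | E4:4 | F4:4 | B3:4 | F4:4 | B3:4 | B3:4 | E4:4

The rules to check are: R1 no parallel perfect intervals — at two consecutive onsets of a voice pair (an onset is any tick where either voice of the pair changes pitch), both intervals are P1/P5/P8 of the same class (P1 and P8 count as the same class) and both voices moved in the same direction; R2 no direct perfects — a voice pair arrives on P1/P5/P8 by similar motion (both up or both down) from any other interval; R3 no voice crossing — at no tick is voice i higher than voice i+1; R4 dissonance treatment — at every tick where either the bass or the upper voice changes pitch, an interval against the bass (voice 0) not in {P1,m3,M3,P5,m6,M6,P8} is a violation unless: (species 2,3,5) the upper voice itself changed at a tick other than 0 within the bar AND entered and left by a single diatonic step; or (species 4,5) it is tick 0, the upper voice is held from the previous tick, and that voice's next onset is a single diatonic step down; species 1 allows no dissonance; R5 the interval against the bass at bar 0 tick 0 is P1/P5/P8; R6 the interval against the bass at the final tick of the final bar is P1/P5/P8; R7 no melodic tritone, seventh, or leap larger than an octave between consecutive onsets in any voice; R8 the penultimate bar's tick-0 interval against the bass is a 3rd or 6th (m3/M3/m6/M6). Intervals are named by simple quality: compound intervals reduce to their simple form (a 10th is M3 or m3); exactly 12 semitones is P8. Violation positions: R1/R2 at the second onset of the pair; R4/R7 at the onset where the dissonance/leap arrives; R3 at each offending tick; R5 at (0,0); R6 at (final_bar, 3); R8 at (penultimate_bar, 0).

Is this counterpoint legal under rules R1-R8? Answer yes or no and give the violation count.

bar 0: v0=E3 v1=E4 (P8)
bar 1: v0=D3 v1=A3 (P5)
bar 2: v0=F3 v1=E4 (M7)
bar 3: v0=G3 v1=E4 (M6)
bar 4: v0=A3 v1=F4 (m6)
bar 5: v0=G3 v1=B3 (M3)
bar 6: v0=A3 v1=F4 (m6)
bar 7: v0=G3 v1=B3 (M3)
bar 8: v0=D3 v1=B3 (M6)
bar 9: v0=E3 v1=E4 (P8)
  R2 @ bar1.0: E3/E4 P8 -> D3/A3 P5 similar
  R4 @ bar2.0: F3/E4 M7 untreated
  R7 @ bar5.0: F4->B3 leap 6st
  R7 @ bar6.0: B3->F4 leap 6st
  R7 @ bar7.0: F4->B3 leap 6st
  R2 @ bar9.0: D3/B3 M6 -> E3/E4 P8 similar

No (6 violations)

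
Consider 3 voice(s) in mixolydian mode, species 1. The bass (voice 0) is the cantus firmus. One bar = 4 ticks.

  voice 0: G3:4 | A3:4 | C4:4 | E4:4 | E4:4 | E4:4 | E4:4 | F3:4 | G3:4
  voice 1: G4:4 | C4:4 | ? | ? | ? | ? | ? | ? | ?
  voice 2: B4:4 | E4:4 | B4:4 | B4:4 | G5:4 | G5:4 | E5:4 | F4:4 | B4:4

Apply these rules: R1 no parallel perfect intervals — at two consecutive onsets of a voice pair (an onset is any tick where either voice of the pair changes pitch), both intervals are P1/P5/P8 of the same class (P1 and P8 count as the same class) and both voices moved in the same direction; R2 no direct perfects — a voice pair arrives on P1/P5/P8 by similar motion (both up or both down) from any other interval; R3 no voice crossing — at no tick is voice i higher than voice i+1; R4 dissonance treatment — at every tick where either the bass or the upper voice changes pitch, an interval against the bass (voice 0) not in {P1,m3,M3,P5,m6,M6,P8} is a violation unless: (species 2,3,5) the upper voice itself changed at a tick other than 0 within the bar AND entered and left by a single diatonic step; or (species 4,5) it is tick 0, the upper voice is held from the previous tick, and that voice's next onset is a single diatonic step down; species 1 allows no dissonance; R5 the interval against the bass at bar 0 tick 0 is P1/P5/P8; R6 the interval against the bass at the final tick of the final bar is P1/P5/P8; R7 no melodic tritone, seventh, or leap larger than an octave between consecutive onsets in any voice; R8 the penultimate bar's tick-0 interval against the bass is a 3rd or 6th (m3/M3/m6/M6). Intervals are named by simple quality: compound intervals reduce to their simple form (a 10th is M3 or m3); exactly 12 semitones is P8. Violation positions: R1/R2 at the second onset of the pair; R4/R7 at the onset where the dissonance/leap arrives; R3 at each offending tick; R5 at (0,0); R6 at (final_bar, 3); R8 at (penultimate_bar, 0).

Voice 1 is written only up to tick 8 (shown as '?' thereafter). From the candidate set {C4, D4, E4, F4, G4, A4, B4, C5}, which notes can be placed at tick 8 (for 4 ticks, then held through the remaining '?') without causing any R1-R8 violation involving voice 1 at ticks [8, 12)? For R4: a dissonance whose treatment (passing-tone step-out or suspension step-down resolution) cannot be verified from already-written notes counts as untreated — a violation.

{A4, C4}

C4: legal
D4: violates R4
E4: violates R2
F4: violates R4
G4: violates R2
A4: legal
B4: violates R2,R4,R7
C5: violates R2,R3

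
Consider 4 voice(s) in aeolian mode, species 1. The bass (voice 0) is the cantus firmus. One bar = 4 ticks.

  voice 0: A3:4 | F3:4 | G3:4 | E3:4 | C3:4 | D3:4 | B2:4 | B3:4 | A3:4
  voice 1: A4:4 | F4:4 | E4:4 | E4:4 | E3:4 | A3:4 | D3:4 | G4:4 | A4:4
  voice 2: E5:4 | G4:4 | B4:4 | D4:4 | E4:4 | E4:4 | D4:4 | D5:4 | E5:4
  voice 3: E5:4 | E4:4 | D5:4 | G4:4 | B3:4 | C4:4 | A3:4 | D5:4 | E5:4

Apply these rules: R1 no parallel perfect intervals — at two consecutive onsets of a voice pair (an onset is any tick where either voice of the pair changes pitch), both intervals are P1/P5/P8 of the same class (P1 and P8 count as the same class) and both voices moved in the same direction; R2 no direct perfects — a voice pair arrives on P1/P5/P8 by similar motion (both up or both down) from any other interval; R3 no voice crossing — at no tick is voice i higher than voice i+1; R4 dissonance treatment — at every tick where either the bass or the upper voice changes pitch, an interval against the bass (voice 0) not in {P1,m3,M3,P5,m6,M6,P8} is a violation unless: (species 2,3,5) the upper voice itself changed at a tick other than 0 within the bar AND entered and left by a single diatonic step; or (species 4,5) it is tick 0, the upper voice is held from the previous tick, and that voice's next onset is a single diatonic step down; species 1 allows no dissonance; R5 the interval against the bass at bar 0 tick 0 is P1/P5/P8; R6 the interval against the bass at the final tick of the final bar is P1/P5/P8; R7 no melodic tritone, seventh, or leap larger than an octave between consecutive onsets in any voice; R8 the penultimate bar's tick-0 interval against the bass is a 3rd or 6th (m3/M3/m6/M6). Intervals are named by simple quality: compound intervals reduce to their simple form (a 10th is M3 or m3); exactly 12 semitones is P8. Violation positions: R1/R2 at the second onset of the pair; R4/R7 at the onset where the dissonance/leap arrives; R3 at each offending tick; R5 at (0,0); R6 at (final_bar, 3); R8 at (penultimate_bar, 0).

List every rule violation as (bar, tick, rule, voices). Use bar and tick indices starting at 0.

(1, 0, R1, (0, 1))
(1, 0, R3, (2, 3))
(1, 0, R4, (0, 2))
(1, 0, R4, (0, 3))
(1, 1, R3, (2, 3))
(1, 2, R3, (2, 3))
(1, 3, R3, (2, 3))
(2, 0, R2, (0, 3))
(2, 0, R7, (3,))
(3, 0, R3, (1, 2))
(3, 0, R4, (0, 2))
(3, 1, R3, (1, 2))
(3, 2, R3, (1, 2))
(3, 3, R3, (1, 2))
(4, 0, R2, (1, 3))
(4, 0, R3, (2, 3))
(4, 0, R4, (0, 3))
(4, 1, R3, (2, 3))
(4, 2, R3, (2, 3))
(4, 3, R3, (2, 3))
(5, 0, R2, (0, 1))
(5, 0, R3, (2, 3))
(5, 0, R4, (0, 2))
(5, 0, R4, (0, 3))
(5, 1, R3, (2, 3))
(5, 2, R3, (2, 3))
(5, 3, R3, (2, 3))
(6, 0, R2, (1, 2))
(6, 0, R2, (1, 3))
(6, 0, R3, (2, 3))
(6, 0, R4, (0, 3))
(6, 1, R3, (2, 3))
(6, 2, R3, (2, 3))
(6, 3, R3, (2, 3))
(7, 0, R1, (1, 3))
(7, 0, R2, (1, 2))
(7, 0, R2, (2, 3))
(7, 0, R7, (1,))
(7, 0, R7, (3,))
(8, 0, R1, (1, 2))
(8, 0, R1, (1, 3))
(8, 0, R1, (2, 3))

bar 0: v0=A3 v1=A4 v2=E5 v3=E5 downbeat P5
bar 1: v0=F3 v1=F4 v2=G4 v3=E4 downbeat M7
bar 2: v0=G3 v1=E4 v2=B4 v3=D5 downbeat P5
bar 3: v0=E3 v1=E4 v2=D4 v3=G4 downbeat m3
bar 4: v0=C3 v1=E3 v2=E4 v3=B3 downbeat M7
bar 5: v0=D3 v1=A3 v2=E4 v3=C4 downbeat m7
bar 6: v0=B2 v1=D3 v2=D4 v3=A3 downbeat m7
bar 7: v0=B3 v1=G4 v2=D5 v3=D5 downbeat m3
bar 8: v0=A3 v1=A4 v2=E5 v3=E5 downbeat P5
  -> R1 @ bar 1 tick 0 v(0, 1): A3/A4 P8 -> F3/F4 P8 similar
  -> R3 @ bar 1 tick 0 v(2, 3): G4 above E4
  -> R4 @ bar 1 tick 0 v(0, 2): F3/G4 M2 untreated
  -> R4 @ bar 1 tick 0 v(0, 3): F3/E4 M7 untreated
  -> R3 @ bar 1 tick 1 v(2, 3): G4 above E4
  -> R3 @ bar 1 tick 2 v(2, 3): G4 above E4
  -> R3 @ bar 1 tick 3 v(2, 3): G4 above E4
  -> R2 @ bar 2 tick 0 v(0, 3): F3/E4 M7 -> G3/D5 P5 similar
  -> R7 @ bar 2 tick 0 v(3,): E4->D5 leap 10st
  -> R3 @ bar 3 tick 0 v(1, 2): E4 above D4
  -> R4 @ bar 3 tick 0 v(0, 2): E3/D4 m7 untreated
  -> R3 @ bar 3 tick 1 v(1, 2): E4 above D4
  -> R3 @ bar 3 tick 2 v(1, 2): E4 above D4
  -> R3 @ bar 3 tick 3 v(1, 2): E4 above D4
  -> R2 @ bar 4 tick 0 v(1, 3): E4/G4 m3 -> E3/B3 P5 similar
  -> R3 @ bar 4 tick 0 v(2, 3): E4 above B3
  -> R4 @ bar 4 tick 0 v(0, 3): C3/B3 M7 untreated
  -> R3 @ bar 4 tick 1 v(2, 3): E4 above B3
  -> R3 @ bar 4 tick 2 v(2, 3): E4 above B3
  -> R3 @ bar 4 tick 3 v(2, 3): E4 above B3
  -> R2 @ bar 5 tick 0 v(0, 1): C3/E3 M3 -> D3/A3 P5 similar
  -> R3 @ bar 5 tick 0 v(2, 3): E4 above C4
  -> R4 @ bar 5 tick 0 v(0, 2): D3/E4 M2 untreated
  -> R4 @ bar 5 tick 0 v(0, 3): D3/C4 m7 untreated
  -> R3 @ bar 5 tick 1 v(2, 3): E4 above C4
  -> R3 @ bar 5 tick 2 v(2, 3): E4 above C4
  -> R3 @ bar 5 tick 3 v(2, 3): E4 above C4
  -> R2 @ bar 6 tick 0 v(1, 2): A3/E4 P5 -> D3/D4 P8 similar
  -> R2 @ bar 6 tick 0 v(1, 3): A3/C4 m3 -> D3/A3 P5 similar
  -> R3 @ bar 6 tick 0 v(2, 3): D4 above A3
  -> R4 @ bar 6 tick 0 v(0, 3): B2/A3 m7 untreated
  -> R3 @ bar 6 tick 1 v(2, 3): D4 above A3
  -> R3 @ bar 6 tick 2 v(2, 3): D4 above A3
  -> R3 @ bar 6 tick 3 v(2, 3): D4 above A3
  -> R1 @ bar 7 tick 0 v(1, 3): D3/A3 P5 -> G4/D5 P5 similar
  -> R2 @ bar 7 tick 0 v(1, 2): D3/D4 P8 -> G4/D5 P5 similar
  -> R2 @ bar 7 tick 0 v(2, 3): D4/A3 P4 -> D5/D5 P1 similar
  -> R7 @ bar 7 tick 0 v(1,): D3->G4 leap 17st
  -> R7 @ bar 7 tick 0 v(3,): A3->D5 leap 17st
  -> R1 @ bar 8 tick 0 v(1, 2): G4/D5 P5 -> A4/E5 P5 similar
  -> R1 @ bar 8 tick 0 v(1, 3): G4/D5 P5 -> A4/E5 P5 similar
  -> R1 @ bar 8 tick 0 v(2, 3): D5/D5 P1 -> E5/E5 P1 similar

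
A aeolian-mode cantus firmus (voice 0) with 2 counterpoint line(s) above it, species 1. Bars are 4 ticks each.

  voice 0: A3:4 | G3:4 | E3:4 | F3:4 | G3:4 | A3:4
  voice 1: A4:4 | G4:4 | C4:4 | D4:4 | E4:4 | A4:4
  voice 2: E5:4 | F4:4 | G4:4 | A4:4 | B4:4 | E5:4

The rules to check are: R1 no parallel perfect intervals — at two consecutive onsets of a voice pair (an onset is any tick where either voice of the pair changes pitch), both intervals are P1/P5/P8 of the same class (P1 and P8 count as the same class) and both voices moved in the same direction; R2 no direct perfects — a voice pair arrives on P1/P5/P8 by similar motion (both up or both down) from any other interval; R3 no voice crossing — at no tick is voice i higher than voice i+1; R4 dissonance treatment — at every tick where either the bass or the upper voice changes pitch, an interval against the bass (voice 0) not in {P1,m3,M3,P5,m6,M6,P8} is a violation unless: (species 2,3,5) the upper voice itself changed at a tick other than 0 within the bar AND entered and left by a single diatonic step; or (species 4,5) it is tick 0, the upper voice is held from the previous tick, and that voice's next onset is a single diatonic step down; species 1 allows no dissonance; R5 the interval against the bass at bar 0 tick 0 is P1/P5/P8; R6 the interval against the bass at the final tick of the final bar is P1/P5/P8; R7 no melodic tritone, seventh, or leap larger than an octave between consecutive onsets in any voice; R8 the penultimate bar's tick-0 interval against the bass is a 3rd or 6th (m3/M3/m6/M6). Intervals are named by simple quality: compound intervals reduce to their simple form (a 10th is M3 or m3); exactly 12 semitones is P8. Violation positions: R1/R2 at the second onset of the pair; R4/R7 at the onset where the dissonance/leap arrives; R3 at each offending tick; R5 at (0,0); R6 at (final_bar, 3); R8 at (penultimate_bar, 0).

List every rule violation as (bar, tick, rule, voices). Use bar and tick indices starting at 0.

bar 0: v0=A3 v1=A4 v2=E5 downbeat P5
bar 1: v0=G3 v1=G4 v2=F4 downbeat m7
bar 2: v0=E3 v1=C4 v2=G4 downbeat m3
bar 3: v0=F3 v1=D4 v2=A4 downbeat M3
bar 4: v0=G3 v1=E4 v2=B4 downbeat M3
bar 5: v0=A3 v1=A4 v2=E5 downbeat P5
  -> R1 @ bar 1 tick 0 v(0, 1): A3/A4 P8 -> G3/G4 P8 similar
  -> R3 @ bar 1 tick 0 v(1, 2): G4 above F4
  -> R4 @ bar 1 tick 0 v(0, 2): G3/F4 m7 untreated
  -> R7 @ bar 1 tick 0 v(2,): E5->F4 leap 11st
  -> R3 @ bar 1 tick 1 v(1, 2): G4 above F4
  -> R3 @ bar 1 tick 2 v(1, 2): G4 above F4
  -> R3 @ bar 1 tick 3 v(1, 2): G4 above F4
  -> R1 @ bar 3 tick 0 v(1, 2): C4/G4 P5 -> D4/A4 P5 similar
  -> R1 @ bar 4 tick 0 v(1, 2): D4/A4 P5 -> E4/B4 P5 similar
  -> R1 @ bar 5 tick 0 v(1, 2): E4/B4 P5 -> A4/E5 P5 similar
  -> R2 @ bar 5 tick 0 v(0, 1): G3/E4 M6 -> A3/A4 P8 similar
  -> R2 @ bar 5 tick 0 v(0, 2): G3/B4 M3 -> A3/E5 P5 similar

(1, 0, R1, (0, 1))
(1, 0, R3, (1, 2))
(1, 0, R4, (0, 2))
(1, 0, R7, (2,))
(1, 1, R3, (1, 2))
(1, 2, R3, (1, 2))
(1, 3, R3, (1, 2))
(3, 0, R1, (1, 2))
(4, 0, R1, (1, 2))
(5, 0, R1, (1, 2))
(5, 0, R2, (0, 1))
(5, 0, R2, (0, 2))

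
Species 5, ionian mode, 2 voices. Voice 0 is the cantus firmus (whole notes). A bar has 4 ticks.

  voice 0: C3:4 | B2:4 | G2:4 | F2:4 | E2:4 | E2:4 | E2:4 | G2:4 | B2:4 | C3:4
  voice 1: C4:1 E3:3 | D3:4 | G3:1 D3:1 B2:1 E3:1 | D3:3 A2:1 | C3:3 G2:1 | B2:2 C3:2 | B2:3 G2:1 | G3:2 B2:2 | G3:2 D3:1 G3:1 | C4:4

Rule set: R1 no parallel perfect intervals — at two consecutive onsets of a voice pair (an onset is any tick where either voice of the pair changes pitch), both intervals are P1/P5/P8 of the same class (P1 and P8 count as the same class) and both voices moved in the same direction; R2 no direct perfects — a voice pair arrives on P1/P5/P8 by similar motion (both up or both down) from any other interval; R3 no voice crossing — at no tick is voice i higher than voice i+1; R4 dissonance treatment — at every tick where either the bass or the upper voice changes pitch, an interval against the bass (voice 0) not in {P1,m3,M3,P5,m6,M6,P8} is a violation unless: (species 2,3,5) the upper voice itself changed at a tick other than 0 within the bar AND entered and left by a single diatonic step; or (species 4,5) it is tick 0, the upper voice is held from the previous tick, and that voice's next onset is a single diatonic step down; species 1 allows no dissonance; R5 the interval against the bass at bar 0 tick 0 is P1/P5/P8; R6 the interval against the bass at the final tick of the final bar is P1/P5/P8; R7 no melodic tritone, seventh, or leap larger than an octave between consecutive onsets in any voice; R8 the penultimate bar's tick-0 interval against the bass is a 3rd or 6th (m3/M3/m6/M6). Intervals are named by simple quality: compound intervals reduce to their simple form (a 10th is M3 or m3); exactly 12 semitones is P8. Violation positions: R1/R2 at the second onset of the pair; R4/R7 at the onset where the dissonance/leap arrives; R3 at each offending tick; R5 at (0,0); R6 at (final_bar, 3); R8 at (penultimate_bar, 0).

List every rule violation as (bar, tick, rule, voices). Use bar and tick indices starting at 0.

(7, 0, R2, (0, 1))
(9, 0, R2, (0, 1))

bar 0: v0=C3 v1=C4 downbeat P8
bar 1: v0=B2 v1=D3 downbeat m3
bar 2: v0=G2 v1=G3 downbeat P8
bar 3: v0=F2 v1=D3 downbeat M6
bar 4: v0=E2 v1=C3 downbeat m6
bar 5: v0=E2 v1=B2 downbeat P5
bar 6: v0=E2 v1=B2 downbeat P5
bar 7: v0=G2 v1=G3 downbeat P8
bar 8: v0=B2 v1=G3 downbeat m6
bar 9: v0=C3 v1=C4 downbeat P8
  -> R2 @ bar 7 tick 0 v(0, 1): E2/G2 m3 -> G2/G3 P8 similar
  -> R2 @ bar 9 tick 0 v(0, 1): B2/G3 m6 -> C3/C4 P8 similar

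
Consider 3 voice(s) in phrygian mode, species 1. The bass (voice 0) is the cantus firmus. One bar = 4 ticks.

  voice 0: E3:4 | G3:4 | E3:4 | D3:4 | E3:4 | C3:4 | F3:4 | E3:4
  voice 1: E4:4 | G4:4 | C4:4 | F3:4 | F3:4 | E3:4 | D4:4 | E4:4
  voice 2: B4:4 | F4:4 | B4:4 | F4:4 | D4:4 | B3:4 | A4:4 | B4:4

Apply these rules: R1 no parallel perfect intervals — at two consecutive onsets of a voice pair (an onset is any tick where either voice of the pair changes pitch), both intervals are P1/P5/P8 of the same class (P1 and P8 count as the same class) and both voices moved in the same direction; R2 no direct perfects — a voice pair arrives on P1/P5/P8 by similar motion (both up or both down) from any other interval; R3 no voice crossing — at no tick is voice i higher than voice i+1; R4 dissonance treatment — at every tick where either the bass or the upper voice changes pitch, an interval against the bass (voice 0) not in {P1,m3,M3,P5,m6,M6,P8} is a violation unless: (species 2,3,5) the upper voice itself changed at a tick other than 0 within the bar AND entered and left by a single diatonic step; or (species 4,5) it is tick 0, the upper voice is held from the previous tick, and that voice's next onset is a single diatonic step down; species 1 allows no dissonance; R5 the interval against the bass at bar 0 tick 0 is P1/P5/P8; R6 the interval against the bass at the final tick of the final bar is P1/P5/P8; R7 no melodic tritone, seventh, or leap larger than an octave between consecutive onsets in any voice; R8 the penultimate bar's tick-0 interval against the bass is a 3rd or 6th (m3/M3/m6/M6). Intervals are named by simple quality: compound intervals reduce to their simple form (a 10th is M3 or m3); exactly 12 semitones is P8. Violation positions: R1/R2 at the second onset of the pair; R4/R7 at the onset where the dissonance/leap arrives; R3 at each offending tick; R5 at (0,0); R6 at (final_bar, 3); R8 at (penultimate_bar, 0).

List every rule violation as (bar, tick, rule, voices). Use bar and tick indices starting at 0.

bar 0: v0=E3 v1=E4 v2=B4 downbeat P5
bar 1: v0=G3 v1=G4 v2=F4 downbeat m7
bar 2: v0=E3 v1=C4 v2=B4 downbeat P5
bar 3: v0=D3 v1=F3 v2=F4 downbeat m3
bar 4: v0=E3 v1=F3 v2=D4 downbeat m7
bar 5: v0=C3 v1=E3 v2=B3 downbeat M7
bar 6: v0=F3 v1=D4 v2=A4 downbeat M3
bar 7: v0=E3 v1=E4 v2=B4 downbeat P5
  -> R1 @ bar 1 tick 0 v(0, 1): E3/E4 P8 -> G3/G4 P8 similar
  -> R3 @ bar 1 tick 0 v(1, 2): G4 above F4
  -> R4 @ bar 1 tick 0 v(0, 2): G3/F4 m7 untreated
  -> R7 @ bar 1 tick 0 v(2,): B4->F4 leap 6st
  -> R3 @ bar 1 tick 1 v(1, 2): G4 above F4
  -> R3 @ bar 1 tick 2 v(1, 2): G4 above F4
  -> R3 @ bar 1 tick 3 v(1, 2): G4 above F4
  -> R7 @ bar 2 tick 0 v(2,): F4->B4 leap 6st
  -> R2 @ bar 3 tick 0 v(1, 2): C4/B4 M7 -> F3/F4 P8 similar
  -> R7 @ bar 3 tick 0 v(2,): B4->F4 leap 6st
  -> R4 @ bar 4 tick 0 v(0, 1): E3/F3 m2 untreated
  -> R4 @ bar 4 tick 0 v(0, 2): E3/D4 m7 untreated
  -> R2 @ bar 5 tick 0 v(1, 2): F3/D4 M6 -> E3/B3 P5 similar
  -> R4 @ bar 5 tick 0 v(0, 2): C3/B3 M7 untreated
  -> R1 @ bar 6 tick 0 v(1, 2): E3/B3 P5 -> D4/A4 P5 similar
  -> R7 @ bar 6 tick 0 v(1,): E3->D4 leap 10st
  -> R7 @ bar 6 tick 0 v(2,): B3->A4 leap 10st
  -> R1 @ bar 7 tick 0 v(1, 2): D4/A4 P5 -> E4/B4 P5 similar

(1, 0, R1, (0, 1))
(1, 0, R3, (1, 2))
(1, 0, R4, (0, 2))
(1, 0, R7, (2,))
(1, 1, R3, (1, 2))
(1, 2, R3, (1, 2))
(1, 3, R3, (1, 2))
(2, 0, R7, (2,))
(3, 0, R2, (1, 2))
(3, 0, R7, (2,))
(4, 0, R4, (0, 1))
(4, 0, R4, (0, 2))
(5, 0, R2, (1, 2))
(5, 0, R4, (0, 2))
(6, 0, R1, (1, 2))
(6, 0, R7, (1,))
(6, 0, R7, (2,))
(7, 0, R1, (1, 2))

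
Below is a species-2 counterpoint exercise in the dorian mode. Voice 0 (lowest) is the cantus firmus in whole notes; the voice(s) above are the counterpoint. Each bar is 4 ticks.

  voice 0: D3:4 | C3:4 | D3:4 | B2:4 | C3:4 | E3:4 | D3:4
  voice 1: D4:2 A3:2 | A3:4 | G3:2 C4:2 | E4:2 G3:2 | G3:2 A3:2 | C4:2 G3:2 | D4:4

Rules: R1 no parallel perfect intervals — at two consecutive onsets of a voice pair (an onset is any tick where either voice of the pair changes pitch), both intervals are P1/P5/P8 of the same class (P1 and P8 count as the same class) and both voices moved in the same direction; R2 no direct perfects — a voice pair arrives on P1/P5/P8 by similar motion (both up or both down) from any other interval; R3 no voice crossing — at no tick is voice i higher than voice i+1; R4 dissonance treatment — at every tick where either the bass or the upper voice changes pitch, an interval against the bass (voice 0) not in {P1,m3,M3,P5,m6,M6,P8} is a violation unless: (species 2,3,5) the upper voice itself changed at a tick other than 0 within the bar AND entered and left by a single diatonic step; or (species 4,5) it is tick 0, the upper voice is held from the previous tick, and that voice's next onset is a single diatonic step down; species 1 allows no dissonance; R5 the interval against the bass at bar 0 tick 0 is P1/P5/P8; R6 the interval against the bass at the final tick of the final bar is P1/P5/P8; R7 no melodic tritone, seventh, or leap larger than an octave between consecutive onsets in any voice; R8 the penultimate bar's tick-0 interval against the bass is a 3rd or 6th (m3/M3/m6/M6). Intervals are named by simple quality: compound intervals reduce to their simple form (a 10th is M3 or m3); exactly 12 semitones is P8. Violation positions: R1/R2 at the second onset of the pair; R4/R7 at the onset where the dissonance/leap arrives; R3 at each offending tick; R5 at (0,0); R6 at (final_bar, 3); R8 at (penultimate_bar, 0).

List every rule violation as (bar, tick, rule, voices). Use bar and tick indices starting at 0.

(2, 0, R4, (0, 1))
(2, 2, R4, (0, 1))
(3, 0, R4, (0, 1))

bar 0: v0=D3 v1=D4 downbeat P8
bar 1: v0=C3 v1=A3 downbeat M6
bar 2: v0=D3 v1=G3 downbeat P4
bar 3: v0=B2 v1=E4 downbeat P4
bar 4: v0=C3 v1=G3 downbeat P5
bar 5: v0=E3 v1=C4 downbeat m6
bar 6: v0=D3 v1=D4 downbeat P8
  -> R4 @ bar 2 tick 0 v(0, 1): D3/G3 P4 untreated
  -> R4 @ bar 2 tick 2 v(0, 1): D3/C4 m7 untreated
  -> R4 @ bar 3 tick 0 v(0, 1): B2/E4 P4 untreated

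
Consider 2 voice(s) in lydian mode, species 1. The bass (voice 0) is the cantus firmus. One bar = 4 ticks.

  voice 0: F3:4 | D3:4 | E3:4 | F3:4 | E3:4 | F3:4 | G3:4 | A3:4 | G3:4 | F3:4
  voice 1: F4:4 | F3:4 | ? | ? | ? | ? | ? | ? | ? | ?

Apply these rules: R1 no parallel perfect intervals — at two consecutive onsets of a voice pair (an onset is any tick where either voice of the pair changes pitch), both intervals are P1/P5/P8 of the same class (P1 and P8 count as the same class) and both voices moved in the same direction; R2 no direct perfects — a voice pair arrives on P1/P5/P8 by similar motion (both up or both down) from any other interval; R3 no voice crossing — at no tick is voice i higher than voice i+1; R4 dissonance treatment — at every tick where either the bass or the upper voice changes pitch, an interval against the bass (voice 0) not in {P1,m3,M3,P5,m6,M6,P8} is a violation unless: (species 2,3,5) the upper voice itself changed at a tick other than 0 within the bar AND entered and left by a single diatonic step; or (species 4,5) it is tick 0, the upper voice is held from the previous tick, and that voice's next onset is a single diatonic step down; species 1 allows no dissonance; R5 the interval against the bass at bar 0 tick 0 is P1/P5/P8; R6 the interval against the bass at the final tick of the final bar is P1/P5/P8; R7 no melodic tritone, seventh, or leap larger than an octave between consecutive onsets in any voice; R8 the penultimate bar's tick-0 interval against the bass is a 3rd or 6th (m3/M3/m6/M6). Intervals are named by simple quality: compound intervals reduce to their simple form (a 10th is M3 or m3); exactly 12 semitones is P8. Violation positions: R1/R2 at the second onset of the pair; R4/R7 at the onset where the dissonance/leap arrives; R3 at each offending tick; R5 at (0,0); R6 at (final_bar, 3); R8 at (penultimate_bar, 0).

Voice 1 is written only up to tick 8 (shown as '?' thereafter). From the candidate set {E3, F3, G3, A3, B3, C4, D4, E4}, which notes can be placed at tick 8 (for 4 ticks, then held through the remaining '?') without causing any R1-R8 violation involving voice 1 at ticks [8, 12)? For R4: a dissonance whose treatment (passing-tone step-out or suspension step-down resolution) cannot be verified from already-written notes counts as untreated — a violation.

{C4, E3, G3}

E3: legal
F3: violates R4
G3: legal
A3: violates R4
B3: violates R2,R7
C4: legal
D4: violates R4
E4: violates R2,R7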